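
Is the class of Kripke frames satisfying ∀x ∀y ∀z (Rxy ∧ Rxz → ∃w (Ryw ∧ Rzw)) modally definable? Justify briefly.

This is a Sahlqvist condition; the .2 axiom ◇□p → □◇p defines it.
Suppose ◇□p→□◇p is valid. Take Rxy, Rxz and set V(p)={w : Ryw}. Then □p at y so ◇□p at x, so □◇p at x, so ◇p at z, giving w with Rzw and Ryw.

Yes, by ◇□p → □◇p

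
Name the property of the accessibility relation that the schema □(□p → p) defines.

Shift-reflexivity

This schema is the T□ axiom.
Its frame correspondent is shift-reflexivity — ∀x ∀y (Rxy → Ryy).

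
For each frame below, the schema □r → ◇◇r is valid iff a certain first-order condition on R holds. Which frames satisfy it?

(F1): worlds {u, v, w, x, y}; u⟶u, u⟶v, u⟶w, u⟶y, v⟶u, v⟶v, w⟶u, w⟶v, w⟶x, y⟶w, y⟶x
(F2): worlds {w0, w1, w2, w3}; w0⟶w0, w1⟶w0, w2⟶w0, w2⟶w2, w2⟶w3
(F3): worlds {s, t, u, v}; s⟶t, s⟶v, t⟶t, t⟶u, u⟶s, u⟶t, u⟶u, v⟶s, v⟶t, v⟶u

Frame correspondent (Sahlqvist): ∀x ∃w (xRw ∧ xR²w) — i.e. a generalized confluence (Geach) condition.
(F1): fails — at x but no t with xRt and xR²t.
(F2): fails — at w3 but no w with w3Rw and w3R²w.
(F3): ✓.

(F3)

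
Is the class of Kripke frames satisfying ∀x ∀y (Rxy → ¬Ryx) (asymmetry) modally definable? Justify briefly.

No

Any modally definable frame class is closed under surjective bounded morphisms.
The 4-cycle (worlds 0,1,2,3 with 0→1→2→3→0) is asymmetric. Mapping every world to a single reflexive point • is a surjective bounded morphism, and the reflexive point is not asymmetric (R•• but asymmetry requires ¬R••).
So no modal formula (or set of formulas) defines exactly the asymmetric frames.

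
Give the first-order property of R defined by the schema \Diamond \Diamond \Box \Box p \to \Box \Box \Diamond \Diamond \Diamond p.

This is a Sahlqvist (Geach-type) schema ◇^2□^2p → □^2◇^3p.
First-order correspondent: \forall x \forall y \forall z ((x R^2 y \wedge x R^2 z) \to \exists w (y R^2 w \wedge z R^3 w)).

\forall x \forall y \forall z ((x R^2 y \wedge x R^2 z) \to \exists w (y R^2 w \wedge z R^3 w))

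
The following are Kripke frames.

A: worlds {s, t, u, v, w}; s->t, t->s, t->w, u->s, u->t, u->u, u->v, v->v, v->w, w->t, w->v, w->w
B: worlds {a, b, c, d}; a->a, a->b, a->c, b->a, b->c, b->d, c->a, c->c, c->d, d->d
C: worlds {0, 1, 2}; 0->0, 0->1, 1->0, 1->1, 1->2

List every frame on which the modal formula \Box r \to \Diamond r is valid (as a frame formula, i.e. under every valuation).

A, B

Frame correspondent (Sahlqvist): \forall x \exists y Rxy — i.e. seriality.
A: ✓.
B: ✓.
C: fails — world 2 has no successor.
Valid on: A, B.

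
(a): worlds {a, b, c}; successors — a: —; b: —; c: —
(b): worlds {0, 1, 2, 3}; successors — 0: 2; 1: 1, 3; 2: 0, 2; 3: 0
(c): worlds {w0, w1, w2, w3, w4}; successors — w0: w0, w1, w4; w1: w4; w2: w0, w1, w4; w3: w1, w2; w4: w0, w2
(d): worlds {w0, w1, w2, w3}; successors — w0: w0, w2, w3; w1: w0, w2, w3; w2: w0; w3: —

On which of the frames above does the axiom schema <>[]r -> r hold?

(a)

Frame correspondent (Sahlqvist): forall x forall y (Rxy -> Ryx) — i.e. symmetry.
(a): ✓.
(b): fails — R13 but not R31.
(c): fails — Rw3w1 but not Rw1w3.
(d): fails — Rw1w2 but not Rw2w1.
Valid on: (a).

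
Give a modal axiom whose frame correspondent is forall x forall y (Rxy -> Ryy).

□(□s → s)

A defining formula is □(□s → s) (the T□ axiom).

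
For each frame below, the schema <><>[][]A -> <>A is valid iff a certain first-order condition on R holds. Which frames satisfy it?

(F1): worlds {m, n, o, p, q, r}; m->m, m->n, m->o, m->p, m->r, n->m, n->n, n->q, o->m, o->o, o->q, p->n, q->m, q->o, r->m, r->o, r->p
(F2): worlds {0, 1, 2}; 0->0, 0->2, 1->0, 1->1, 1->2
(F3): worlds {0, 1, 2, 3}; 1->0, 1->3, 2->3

(F1), (F3)

Frame correspondent (Sahlqvist): forall x forall y (x R^2 y -> exists w (y R^2 w & xRw)) — i.e. a generalized confluence (Geach) condition.
(F1): holds.
(F2): fails — 0R²2 but no w with 2R²w and 0Rw.
(F3): holds.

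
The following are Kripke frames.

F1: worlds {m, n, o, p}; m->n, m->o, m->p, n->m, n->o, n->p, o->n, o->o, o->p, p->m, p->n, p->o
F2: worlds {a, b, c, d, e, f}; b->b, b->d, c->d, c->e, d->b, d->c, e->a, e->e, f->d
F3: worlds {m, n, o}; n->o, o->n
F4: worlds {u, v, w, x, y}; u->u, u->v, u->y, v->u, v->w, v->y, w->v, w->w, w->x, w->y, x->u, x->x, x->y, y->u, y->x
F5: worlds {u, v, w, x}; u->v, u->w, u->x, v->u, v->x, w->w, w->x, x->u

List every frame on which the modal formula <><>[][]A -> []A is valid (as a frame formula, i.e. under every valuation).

F1

The schema corresponds to a generalized confluence (Geach) condition: forall x forall y forall z ((x R^2 y & xRz) -> exists w (y R^2 w & z = w)).
F1: satisfies the condition.
F2: fails — bR²c, bRd but no w with cR²w and d=w.
F3: fails — nR²n, nRo but no w with nR²w and o=w.
F4: fails — vR²x, vRw but no t with xR²t and w=t.
F5: fails — uR²u, uRv but no t with uR²t and v=t.
Valid on: F1.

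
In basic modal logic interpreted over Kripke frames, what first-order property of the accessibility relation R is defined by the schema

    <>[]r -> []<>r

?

convergence

Suppose ◇□r→□◇r is valid. Take Rxy, Rxz and set V(r)={w : Ryw}. Then □r at y so ◇□r at x, so □◇r at x, so ◇r at z, giving w with Rzw and Ryw.
The converse is a direct semantic check.
Frame condition: forall x forall y forall z (Rxy & Rxz -> exists w (Ryw & Rzw)).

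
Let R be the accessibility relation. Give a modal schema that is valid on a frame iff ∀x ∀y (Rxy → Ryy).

This is shift-reflexivity; the standard corresponding axiom is T□: □(□p → p).
Suppose □(□p→p) is valid. Take Rxy and set V(p)={w : Ryw}. Then at y, □p holds; since □(□p→p) at x, □p→p at y, so p at y, i.e. Ryy.

□(□p → p)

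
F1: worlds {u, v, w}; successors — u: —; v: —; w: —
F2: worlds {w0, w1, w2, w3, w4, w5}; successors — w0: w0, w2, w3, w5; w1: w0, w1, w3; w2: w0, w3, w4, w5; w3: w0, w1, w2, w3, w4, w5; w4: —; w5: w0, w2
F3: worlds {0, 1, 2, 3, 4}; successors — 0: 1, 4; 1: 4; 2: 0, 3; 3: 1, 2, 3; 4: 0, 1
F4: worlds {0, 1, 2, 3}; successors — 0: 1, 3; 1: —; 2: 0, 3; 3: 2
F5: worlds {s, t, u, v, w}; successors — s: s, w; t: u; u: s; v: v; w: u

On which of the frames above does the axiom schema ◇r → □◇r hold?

F1

Frame correspondent (Sahlqvist): ∀x ∀y ∀z (Rxy ∧ Rxz → Ryz) — i.e. the Euclidean property.
F1: condition met.
F2: fails — Rw0w5 and Rw0w3 but not Rw5w3.
F3: fails — R01 and R01 but not R11.
F4: fails — R01 and R01 but not R11.
F5: fails — Rsw and Rsw but not Rww.
Valid on: F1.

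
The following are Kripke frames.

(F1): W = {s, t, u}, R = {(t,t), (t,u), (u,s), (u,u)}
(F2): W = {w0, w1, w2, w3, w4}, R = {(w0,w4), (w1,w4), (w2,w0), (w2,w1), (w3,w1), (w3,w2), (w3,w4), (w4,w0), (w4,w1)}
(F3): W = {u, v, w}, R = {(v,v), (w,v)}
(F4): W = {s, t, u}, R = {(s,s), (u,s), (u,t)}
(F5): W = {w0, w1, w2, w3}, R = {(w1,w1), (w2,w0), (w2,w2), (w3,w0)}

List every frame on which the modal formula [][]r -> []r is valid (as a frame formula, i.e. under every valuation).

(F1), (F3)

Frame correspondent (Sahlqvist): forall x forall y (Rxy -> exists z (Rxz & Rzy)) — i.e. density.
(F1): ✓.
(F2): fails — Rw0w4 but no z with Rw0z and Rzw4.
(F3): ✓.
(F4): fails — Rut but no z with Ruz and Rzt.
(F5): fails — Rw3w0 but no z with Rw3z and Rzw0.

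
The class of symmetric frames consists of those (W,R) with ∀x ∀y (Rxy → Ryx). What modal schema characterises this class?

s → □◇s

A defining formula is s → □◇s (the B axiom).
Suppose s→□◇s is valid. Take Rxy and set V(s)={x}. Then s at x, so □◇s at x, so ◇s at y, so some z with Ryz has s; z=x, i.e. Ryx.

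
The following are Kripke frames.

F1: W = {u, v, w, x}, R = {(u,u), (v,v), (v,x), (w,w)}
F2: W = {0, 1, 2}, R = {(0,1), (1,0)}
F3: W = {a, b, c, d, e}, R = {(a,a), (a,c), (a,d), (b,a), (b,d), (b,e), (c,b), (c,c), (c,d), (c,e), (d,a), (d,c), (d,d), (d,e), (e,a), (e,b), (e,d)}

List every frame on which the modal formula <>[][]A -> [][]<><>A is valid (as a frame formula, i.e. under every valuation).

F3

Frame correspondent (Sahlqvist): forall x forall y forall z ((xRy & x R^2 z) -> exists w (y R^2 w & z R^2 w)) — i.e. a generalized confluence (Geach) condition.
F1: fails — vRv, vR²x but no t with vR²t and xR²t.
F2: fails — 0R1, 0R²0 but no w with 1R²w and 0R²w.
F3: satisfies the condition.
Valid on: F3.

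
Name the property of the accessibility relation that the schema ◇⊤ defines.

◇⊤ holds at w iff w has a successor, so frame-validity of ◇⊤ is exactly seriality. Equivalently via □r → ◇r:
Suppose □r→◇r is valid. At any x set V(r)=W. Then □r at x, so ◇r at x, so x has a successor.
The converse is a direct semantic check.
Frame condition: ∀x ∃y Rxy.

Seriality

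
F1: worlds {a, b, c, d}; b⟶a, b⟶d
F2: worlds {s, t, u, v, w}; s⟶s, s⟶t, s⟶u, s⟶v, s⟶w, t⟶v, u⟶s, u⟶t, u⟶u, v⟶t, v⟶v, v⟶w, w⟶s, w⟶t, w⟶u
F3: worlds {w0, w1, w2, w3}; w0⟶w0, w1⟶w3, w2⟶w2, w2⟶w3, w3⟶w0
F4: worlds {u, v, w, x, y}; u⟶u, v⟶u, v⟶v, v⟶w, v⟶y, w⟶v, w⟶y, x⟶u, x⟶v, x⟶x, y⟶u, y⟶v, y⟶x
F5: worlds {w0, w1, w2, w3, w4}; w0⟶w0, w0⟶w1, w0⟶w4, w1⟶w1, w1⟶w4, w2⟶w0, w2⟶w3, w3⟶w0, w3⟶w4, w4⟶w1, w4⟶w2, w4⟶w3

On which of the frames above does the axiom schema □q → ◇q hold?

F2, F3, F4, F5

The schema corresponds to seriality: ∀x ∃y Rxy.
F1: fails — world a has no successor.
F2: holds.
F3: holds.
F4: holds.
F5: holds.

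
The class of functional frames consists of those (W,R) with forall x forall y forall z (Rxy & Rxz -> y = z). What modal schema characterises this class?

◇ψ → □ψ

A defining formula is ◇ψ → □ψ (the CD axiom).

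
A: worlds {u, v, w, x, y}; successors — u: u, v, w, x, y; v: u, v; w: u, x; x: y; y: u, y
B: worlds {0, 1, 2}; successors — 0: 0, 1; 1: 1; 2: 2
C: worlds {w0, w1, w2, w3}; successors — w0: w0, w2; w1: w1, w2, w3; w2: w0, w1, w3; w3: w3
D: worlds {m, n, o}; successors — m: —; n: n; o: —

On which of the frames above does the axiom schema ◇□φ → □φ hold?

Frame correspondent (Sahlqvist): ∀x ∀y ∀z (Rxy ∧ Rxz → Ryz) — i.e. the Euclidean property.
A: fails — Ruv and Ruw but not Rvw.
B: fails — R01 and R00 but not R10.
C: fails — Rw0w2 and Rw0w2 but not Rw2w2.
D: condition met.
Valid on: D.

D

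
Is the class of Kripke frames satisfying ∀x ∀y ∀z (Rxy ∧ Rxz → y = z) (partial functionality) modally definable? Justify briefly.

The condition is partial functionality. A defining modal formula is ◇r → □r.
Suppose ◇r→□r is valid. Take Rxy, Rxz and set V(r)={y}. Then ◇r at x, so □r at x, so r at z, i.e. z=y.

Definable; ◇r → □r defines it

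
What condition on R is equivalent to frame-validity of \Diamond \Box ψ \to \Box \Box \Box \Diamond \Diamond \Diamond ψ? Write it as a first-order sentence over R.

\forall x \forall y \forall z ((xRy \wedge x R^3 z) \to \exists w (yRw \wedge z R^3 w))

This is a Sahlqvist (Geach-type) schema ◇^1□^1ψ → □^3◇^3ψ.
First-order correspondent: \forall x \forall y \forall z ((xRy \wedge x R^3 z) \to \exists w (yRw \wedge z R^3 w)).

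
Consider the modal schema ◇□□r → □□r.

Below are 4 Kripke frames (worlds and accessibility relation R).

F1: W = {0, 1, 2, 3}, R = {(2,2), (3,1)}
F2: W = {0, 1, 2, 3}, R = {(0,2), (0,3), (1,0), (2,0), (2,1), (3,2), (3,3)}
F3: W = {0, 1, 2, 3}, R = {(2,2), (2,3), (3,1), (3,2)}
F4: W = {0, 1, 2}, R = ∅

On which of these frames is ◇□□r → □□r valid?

F1, F4

The schema corresponds to a generalized confluence (Geach) condition: ∀x ∀y ∀z ((xRy ∧ xR²z) → ∃w (yR²w ∧ z = w)).
F1: ✓.
F2: fails — 0R2, 0R²1 but no w with 2R²w and 1=w.
F3: fails — 2R3, 2R²1 but no w with 3R²w and 1=w.
F4: ✓.
Valid on: F1, F4.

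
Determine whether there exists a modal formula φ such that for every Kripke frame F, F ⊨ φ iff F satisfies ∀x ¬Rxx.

Not definable by any modal formula

If a class were modally definable it would be closed under surjective bounded morphisms (Goldblatt–Thomason).
The 3-cycle (worlds s,t,u with s→t→u→s) is irreflexive, and the map sending every world to a single reflexive point • is a surjective bounded morphism (forth: every edge maps to (•,•); back: every world has a successor). So any modal formula valid on the 3-cycle is also valid on the reflexive point, which is not irreflexive.
Hence irreflexivity is not modally definable.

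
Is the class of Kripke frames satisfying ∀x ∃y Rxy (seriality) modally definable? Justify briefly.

Yes: it is seriality, defined by the D schema □r → ◇r.
Suppose □r→◇r is valid. At any x set V(r)=W. Then □r at x, so ◇r at x, so x has a successor.

Yes — defined by □r → ◇r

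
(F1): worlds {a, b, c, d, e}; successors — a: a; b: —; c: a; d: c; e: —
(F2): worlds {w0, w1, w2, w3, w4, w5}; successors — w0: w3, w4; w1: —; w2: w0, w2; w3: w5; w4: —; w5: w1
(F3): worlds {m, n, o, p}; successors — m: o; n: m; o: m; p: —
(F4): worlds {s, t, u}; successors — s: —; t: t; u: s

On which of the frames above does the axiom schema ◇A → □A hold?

(F1), (F3), (F4)

This is the axiom for partial functionality; its first-order frame correspondent is ∀x ∀y ∀z (Rxy ∧ Rxz → y = z).
(F1): condition met.
(F2): fails — w0 sees both w3 and w4.
(F3): condition met.
(F4): condition met.
Valid on: (F1), (F3), (F4).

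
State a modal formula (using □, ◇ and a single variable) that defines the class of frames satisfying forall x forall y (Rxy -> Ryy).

This is shift-reflexivity; the standard corresponding axiom is T□: □(□p → p).
Suppose □(□p→p) is valid. Take Rxy and set V(p)={w : Ryw}. Then at y, □p holds; since □(□p→p) at x, □p→p at y, so p at y, i.e. Ryy.

□(□p → p)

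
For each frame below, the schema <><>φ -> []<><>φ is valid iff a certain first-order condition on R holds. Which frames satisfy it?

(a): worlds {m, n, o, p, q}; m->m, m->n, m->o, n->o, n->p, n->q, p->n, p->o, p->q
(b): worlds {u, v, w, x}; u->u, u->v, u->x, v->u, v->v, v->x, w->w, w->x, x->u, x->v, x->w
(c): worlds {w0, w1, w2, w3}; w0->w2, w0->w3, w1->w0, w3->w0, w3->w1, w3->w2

This is the axiom for a generalized confluence (Geach) condition; its first-order frame correspondent is forall x forall y forall z ((x R^2 y & xRz) -> exists w (y = w & z R^2 w)).
(a): fails — mR²m, mRn but no w with m=w and nR²w.
(b): ✓.
(c): fails — w0R²w0, w0Rw2 but no w with w0=w and w2R²w.

(b)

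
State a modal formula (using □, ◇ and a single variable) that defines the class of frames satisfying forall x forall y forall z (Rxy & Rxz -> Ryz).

◇p → □◇p

A defining formula is ◇p → □◇p (the 5 axiom).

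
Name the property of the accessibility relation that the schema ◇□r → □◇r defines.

convergence: ∀x ∀y ∀z (Rxy ∧ Rxz → ∃w (Ryw ∧ Rzw))

Suppose ◇□r→□◇r is valid. Take Rxy, Rxz and set V(r)={w : Ryw}. Then □r at y so ◇□r at x, so □◇r at x, so ◇r at z, giving w with Rzw and Ryw.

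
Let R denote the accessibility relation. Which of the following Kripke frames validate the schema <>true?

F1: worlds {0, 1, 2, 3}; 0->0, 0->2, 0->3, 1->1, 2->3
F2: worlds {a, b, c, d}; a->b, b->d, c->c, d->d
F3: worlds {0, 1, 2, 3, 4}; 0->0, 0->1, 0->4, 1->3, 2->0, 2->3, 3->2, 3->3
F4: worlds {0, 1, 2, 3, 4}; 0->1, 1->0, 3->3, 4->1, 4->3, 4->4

F2

This is the axiom for seriality; its first-order frame correspondent is forall x exists y Rxy.
F1: fails — world 3 has no successor.
F2: holds.
F3: fails — world 4 has no successor.
F4: fails — world 2 has no successor.
Valid on: F2.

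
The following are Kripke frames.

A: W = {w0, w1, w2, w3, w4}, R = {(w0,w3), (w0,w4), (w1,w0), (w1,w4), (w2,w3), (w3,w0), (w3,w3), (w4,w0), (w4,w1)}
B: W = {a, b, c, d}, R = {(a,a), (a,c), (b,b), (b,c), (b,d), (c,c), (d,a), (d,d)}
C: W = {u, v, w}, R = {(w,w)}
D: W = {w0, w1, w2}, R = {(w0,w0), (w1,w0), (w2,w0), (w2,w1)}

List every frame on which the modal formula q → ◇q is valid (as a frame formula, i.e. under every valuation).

This is the axiom for reflexivity; its first-order frame correspondent is ∀x Rxx.
A: fails — world w0 does not see itself.
B: satisfies the condition.
C: fails — world u does not see itself.
D: fails — world w1 does not see itself.

B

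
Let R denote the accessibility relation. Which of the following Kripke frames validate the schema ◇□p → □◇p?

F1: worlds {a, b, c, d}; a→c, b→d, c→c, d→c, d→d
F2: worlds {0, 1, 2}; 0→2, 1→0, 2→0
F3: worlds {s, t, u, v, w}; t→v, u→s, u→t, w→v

The schema corresponds to convergence: ∀x ∀y ∀z (Rxy ∧ Rxz → ∃w (Ryw ∧ Rzw)).
F1: condition met.
F2: condition met.
F3: fails — Rtv and Rtv but v and v have no common successor.
Valid on: F1, F2.

F1, F2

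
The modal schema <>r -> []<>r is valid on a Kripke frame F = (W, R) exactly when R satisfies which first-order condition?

the Euclidean property: forall x forall y forall z (Rxy & Rxz -> Ryz)

Suppose ◇r→□◇r is valid. Take Rxy, Rxz and set V(r)={y}. Then ◇r at x, so □◇r at x, so ◇r at z, so some w with Rzw has r; w=y, i.e. Rzy. By symmetry of the argument, Ryz.
Conversely, on a frame with the Euclidean property the schema holds at every world under every valuation.
Frame condition: forall x forall y forall z (Rxy & Rxz -> Ryz).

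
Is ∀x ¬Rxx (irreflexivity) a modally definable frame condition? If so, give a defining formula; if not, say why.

No

Any modally definable frame class is closed under surjective bounded morphisms.
The 3-cycle (worlds 0,1,2 with 0→1→2→0) is irreflexive, and the map sending every world to a single reflexive point • is a surjective bounded morphism (forth: every edge maps to (•,•); back: every world has a successor). So any modal formula valid on the 3-cycle is also valid on the reflexive point, which is not irreflexive.
So the class is not modally definable.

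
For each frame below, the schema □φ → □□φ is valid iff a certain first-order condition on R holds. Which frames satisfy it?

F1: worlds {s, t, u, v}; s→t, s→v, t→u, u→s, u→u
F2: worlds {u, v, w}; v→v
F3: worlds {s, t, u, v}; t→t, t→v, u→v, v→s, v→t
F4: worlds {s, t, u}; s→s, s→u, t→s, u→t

F2

The schema corresponds to transitivity: ∀x ∀y ∀z (Rxy ∧ Ryz → Rxz).
F1: fails — Rus and Rsv but not Ruv.
F2: satisfies the condition.
F3: fails — Ruv and Rvt but not Rut.
F4: fails — Rsu and Rut but not Rst.
Valid on: F2.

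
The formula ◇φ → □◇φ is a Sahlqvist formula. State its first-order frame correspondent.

the Euclidean property: ∀x ∀y ∀z (Rxy ∧ Rxz → Ryz)

Suppose ◇φ→□◇φ is valid. Take Rxy, Rxz and set V(φ)={y}. Then ◇φ at x, so □◇φ at x, so ◇φ at z, so some w with Rzw has φ; w=y, i.e. Rzy. By symmetry of the argument, Ryz.
Conversely, on a frame with the Euclidean property the schema holds at every world under every valuation.
So the correspondent is the Euclidean property.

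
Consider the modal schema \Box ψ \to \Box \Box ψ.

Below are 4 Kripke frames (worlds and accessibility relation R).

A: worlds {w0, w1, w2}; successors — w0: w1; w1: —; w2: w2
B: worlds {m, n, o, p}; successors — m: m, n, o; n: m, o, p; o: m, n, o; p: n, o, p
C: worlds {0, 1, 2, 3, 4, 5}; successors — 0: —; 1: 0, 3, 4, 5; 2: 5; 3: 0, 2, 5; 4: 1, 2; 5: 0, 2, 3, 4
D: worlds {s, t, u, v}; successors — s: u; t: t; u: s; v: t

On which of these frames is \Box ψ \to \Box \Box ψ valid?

A

Frame correspondent (Sahlqvist): \forall x \forall y \forall z (Rxy \wedge Ryz \to Rxz) — i.e. transitivity.
A: condition met.
B: fails — Ron and Rnp but not Rop.
C: fails — R53 and R35 but not R55.
D: fails — Rsu and Rus but not Rss.
Valid on: A.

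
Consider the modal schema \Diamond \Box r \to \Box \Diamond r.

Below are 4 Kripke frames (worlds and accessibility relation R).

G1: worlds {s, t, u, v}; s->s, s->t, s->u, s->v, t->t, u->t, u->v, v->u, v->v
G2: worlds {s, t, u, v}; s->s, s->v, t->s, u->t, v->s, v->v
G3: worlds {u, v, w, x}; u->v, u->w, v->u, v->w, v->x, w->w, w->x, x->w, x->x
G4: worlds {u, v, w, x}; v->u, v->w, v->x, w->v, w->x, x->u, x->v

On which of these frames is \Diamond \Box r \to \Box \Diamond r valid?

G2, G3

This is the axiom for convergence; its first-order frame correspondent is \forall x \forall y \forall z (Rxy \wedge Rxz \to \exists w (Ryw \wedge Rzw)).
G1: fails — Rsv and Rst but v and t have no common successor.
G2: holds.
G3: holds.
G4: fails — Rvw and Rvu but w and u have no common successor.
Valid on: G2, G3.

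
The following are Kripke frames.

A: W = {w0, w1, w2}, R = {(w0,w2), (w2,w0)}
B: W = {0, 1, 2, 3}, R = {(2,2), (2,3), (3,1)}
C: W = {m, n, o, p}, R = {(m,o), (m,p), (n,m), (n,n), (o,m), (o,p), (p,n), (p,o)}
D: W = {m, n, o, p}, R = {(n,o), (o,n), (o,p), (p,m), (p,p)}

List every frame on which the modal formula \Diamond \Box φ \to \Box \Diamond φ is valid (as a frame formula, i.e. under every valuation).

The schema corresponds to convergence: \forall x \forall y \forall z (Rxy \wedge Rxz \to \exists w (Ryw \wedge Rzw)).
A: holds.
B: fails — R23 and R22 but 3 and 2 have no common successor.
C: fails — Rmo and Rmp but o and p have no common successor.
D: fails — Ron and Rop but n and p have no common successor.

A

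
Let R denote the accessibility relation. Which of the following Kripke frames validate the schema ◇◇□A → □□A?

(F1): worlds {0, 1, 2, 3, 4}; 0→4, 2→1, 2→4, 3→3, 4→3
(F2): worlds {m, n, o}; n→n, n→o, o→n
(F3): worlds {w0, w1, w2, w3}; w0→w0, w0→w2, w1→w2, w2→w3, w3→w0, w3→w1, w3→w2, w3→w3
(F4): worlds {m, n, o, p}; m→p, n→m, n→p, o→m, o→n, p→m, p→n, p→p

The schema corresponds to a generalized confluence (Geach) condition: ∀x ∀y ∀z ((xR²y ∧ xR²z) → ∃w (yRw ∧ z = w)).
(F1): condition met.
(F2): fails — nR²o, nR²o but no w with oRw and o=w.
(F3): fails — w0R²w0, w0R²w3 but no w with w0Rw and w3=w.
(F4): fails — mR²m, mR²m but no w with mRw and m=w.

(F1)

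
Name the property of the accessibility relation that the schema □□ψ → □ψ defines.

density: ∀x ∀y (Rxy → ∃z (Rxz ∧ Rzy))

This schema is the C4 axiom.
Its frame correspondent is density — ∀x ∀y (Rxy → ∃z (Rxz ∧ Rzy)).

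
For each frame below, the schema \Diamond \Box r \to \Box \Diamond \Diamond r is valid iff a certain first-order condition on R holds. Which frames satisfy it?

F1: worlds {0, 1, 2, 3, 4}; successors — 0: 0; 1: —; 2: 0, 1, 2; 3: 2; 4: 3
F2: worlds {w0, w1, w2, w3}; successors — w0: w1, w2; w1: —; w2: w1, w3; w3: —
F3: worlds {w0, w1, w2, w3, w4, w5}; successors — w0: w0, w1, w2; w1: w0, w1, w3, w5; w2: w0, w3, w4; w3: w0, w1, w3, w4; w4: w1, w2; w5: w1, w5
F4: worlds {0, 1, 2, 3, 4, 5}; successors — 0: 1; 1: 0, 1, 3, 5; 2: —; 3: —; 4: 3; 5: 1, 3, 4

The schema corresponds to a generalized confluence (Geach) condition: \forall x \forall y \forall z ((xRy \wedge xRz) \to \exists w (yRw \wedge z R^2 w)).
F1: fails — 2R0, 2R1 but no w with 0Rw and 1R²w.
F2: fails — w0Rw1, w0Rw1 but no w with w1Rw and w1R²w.
F3: condition met.
F4: fails — 1R0, 1R3 but no w with 0Rw and 3R²w.
Valid on: F3.

F3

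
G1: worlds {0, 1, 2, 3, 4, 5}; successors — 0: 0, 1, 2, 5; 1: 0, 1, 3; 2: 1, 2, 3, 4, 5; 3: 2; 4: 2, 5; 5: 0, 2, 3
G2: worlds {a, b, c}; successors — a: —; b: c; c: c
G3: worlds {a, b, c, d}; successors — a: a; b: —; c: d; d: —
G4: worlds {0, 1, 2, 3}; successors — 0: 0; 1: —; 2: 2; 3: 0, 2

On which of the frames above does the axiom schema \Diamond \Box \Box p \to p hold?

G1

The schema corresponds to a generalized confluence (Geach) condition: \forall x \forall y (xRy \to \exists w (y R^2 w \wedge x = w)).
G1: ✓.
G2: fails — bRc but no w with cR²w and b=w.
G3: fails — cRd but no w with dR²w and c=w.
G4: fails — 3R0 but no w with 0R²w and 3=w.
Valid on: G1.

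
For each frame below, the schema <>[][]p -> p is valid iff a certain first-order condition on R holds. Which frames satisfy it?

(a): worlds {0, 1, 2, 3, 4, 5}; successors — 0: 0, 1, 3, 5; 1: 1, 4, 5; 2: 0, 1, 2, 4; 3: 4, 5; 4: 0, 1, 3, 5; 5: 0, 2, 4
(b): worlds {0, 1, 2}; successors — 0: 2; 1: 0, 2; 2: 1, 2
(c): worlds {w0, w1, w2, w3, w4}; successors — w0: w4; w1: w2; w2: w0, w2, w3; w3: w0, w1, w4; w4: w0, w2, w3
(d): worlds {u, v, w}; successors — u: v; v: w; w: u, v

(a), (b)

Frame correspondent (Sahlqvist): forall x forall y (xRy -> exists w (y R^2 w & x = w)) — i.e. a generalized confluence (Geach) condition.
(a): holds.
(b): holds.
(c): fails — w4Rw0 but no w with w0R²w and w4=w.
(d): fails — wRv but no t with vR²t and w=t.
Valid on: (a), (b).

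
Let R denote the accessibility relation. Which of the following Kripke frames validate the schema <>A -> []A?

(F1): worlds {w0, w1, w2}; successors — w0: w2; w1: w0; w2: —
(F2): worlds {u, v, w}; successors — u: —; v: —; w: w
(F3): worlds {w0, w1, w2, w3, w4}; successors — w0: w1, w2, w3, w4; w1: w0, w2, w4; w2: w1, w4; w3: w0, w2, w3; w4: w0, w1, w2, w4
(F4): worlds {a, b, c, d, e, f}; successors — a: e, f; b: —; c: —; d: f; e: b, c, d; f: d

The schema corresponds to partial functionality: forall x forall y forall z (Rxy & Rxz -> y = z).
(F1): satisfies the condition.
(F2): satisfies the condition.
(F3): fails — w0 sees both w1 and w2.
(F4): fails — a sees both e and f.
Valid on: (F1), (F2).

(F1), (F2)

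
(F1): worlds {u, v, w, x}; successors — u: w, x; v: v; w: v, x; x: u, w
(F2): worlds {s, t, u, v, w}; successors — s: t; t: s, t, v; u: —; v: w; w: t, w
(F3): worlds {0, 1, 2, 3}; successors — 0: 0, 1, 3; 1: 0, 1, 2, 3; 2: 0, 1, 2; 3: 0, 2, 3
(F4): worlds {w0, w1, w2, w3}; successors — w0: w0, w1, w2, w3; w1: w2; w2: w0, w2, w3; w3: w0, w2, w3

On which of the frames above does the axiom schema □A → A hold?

(F3)

The schema corresponds to reflexivity: ∀x Rxx.
(F1): fails — world u does not see itself.
(F2): fails — world s does not see itself.
(F3): satisfies the condition.
(F4): fails — world w1 does not see itself.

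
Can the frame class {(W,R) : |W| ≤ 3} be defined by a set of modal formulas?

No — not modally definable

Any modally definable frame class is closed under disjoint unions.
Any modal formula valid on each of 4 disjoint one-world frames is valid on their disjoint union (validity is preserved under disjoint unions). Each one-world frame has |W|=1≤3, but the union has |W|=4.
So no modal formula (or set of formulas) defines exactly the |W|≤3 frames.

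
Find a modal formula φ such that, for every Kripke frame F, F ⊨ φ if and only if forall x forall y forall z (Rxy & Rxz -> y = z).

The condition is partial functionality. The CD schema ◇s → □s defines it.
Suppose ◇s→□s is valid. Take Rxy, Rxz and set V(s)={y}. Then ◇s at x, so □s at x, so s at z, i.e. z=y.

◇s → □s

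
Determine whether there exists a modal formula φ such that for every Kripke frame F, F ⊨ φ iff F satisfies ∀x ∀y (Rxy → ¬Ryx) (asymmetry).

Not modally definable

If a class were modally definable it would be closed under surjective bounded morphisms (Goldblatt–Thomason).
The 3-cycle (worlds a,b,c with a→b→c→a) is asymmetric. Mapping every world to a single reflexive point • is a surjective bounded morphism, and the reflexive point is not asymmetric (R•• but asymmetry requires ¬R••).
Hence asymmetry is not modally definable.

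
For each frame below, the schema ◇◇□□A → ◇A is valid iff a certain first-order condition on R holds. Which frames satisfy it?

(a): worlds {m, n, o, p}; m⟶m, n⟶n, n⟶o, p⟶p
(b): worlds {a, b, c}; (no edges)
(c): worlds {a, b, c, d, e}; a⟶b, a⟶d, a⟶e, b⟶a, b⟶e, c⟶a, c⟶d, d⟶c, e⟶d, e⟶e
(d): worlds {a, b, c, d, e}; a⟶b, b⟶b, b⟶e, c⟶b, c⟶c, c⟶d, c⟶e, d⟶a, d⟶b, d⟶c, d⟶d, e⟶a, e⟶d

Frame correspondent (Sahlqvist): ∀x ∀y (xR²y → ∃w (yR²w ∧ xRw)) — i.e. a generalized confluence (Geach) condition.
(a): fails — nR²o but no w with oR²w and nRw.
(b): condition met.
(c): fails — dR²d but no w with dR²w and dRw.
(d): fails — eR²a but no w with aR²w and eRw.
Valid on: (b).

(b)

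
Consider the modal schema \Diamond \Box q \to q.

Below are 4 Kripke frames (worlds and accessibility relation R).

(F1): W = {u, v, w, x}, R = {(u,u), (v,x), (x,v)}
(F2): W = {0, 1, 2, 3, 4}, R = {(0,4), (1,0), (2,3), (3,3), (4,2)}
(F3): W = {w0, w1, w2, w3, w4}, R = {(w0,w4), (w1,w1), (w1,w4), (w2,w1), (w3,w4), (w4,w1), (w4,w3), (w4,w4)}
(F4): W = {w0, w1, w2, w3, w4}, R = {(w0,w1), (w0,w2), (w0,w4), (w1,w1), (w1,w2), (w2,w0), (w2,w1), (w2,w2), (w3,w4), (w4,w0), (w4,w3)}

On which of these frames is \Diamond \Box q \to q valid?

(F1)

Frame correspondent (Sahlqvist): \forall x \forall y (Rxy \to Ryx) — i.e. symmetry.
(F1): condition met.
(F2): fails — R10 but not R01.
(F3): fails — Rw0w4 but not Rw4w0.
(F4): fails — Rw0w1 but not Rw1w0.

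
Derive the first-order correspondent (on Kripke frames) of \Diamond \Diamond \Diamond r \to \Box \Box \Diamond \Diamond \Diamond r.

This is a Sahlqvist (Geach-type) schema ◇^3□^0r → □^2◇^3r.
Minimal-valuation argument: fix x; take any y with xR^3y and any z with xR^2z. Set V(r) to the set of worlds R-reachable from y in exactly 0 steps. Then □^0r holds at y, so the antecedent holds at x; validity forces ◇^3r at z, giving a w with zR^3w and yR^0w.
First-order correspondent: \forall x \forall y \forall z ((x R^3 y \wedge x R^2 z) \to \exists w (y = w \wedge z R^3 w)).

\forall x \forall y \forall z ((x R^3 y \wedge x R^2 z) \to \exists w (y = w \wedge z R^3 w))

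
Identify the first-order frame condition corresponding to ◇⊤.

This is a form of the D axiom.
It corresponds to seriality: ∀x ∃y Rxy.

seriality: ∀x ∃y Rxy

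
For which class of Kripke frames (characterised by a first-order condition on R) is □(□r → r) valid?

Suppose □(□r→r) is valid. Take Rxy and set V(r)={w : Ryw}. Then at y, □r holds; since □(□r→r) at x, □r→r at y, so r at y, i.e. Ryy.
Conversely, on a frame with shift-reflexivity the schema holds at every world under every valuation.
Frame condition: ∀x ∀y (Rxy → Ryy).

shift-reflexivity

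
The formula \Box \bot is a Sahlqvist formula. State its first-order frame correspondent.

□⊥ is valid iff no world has any successor (otherwise □⊥ fails at any world with one).

Emptiness of R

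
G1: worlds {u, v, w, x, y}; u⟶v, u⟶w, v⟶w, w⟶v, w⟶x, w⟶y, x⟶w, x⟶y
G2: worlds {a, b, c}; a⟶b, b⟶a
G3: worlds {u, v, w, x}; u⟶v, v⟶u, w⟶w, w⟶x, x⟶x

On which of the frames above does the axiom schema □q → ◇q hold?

The schema corresponds to seriality: ∀x ∃y Rxy.
G1: fails — world y has no successor.
G2: fails — world c has no successor.
G3: satisfies the condition.

G3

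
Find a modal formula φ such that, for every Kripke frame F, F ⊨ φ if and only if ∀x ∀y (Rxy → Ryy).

A defining formula is □(□p → p) (the T□ axiom).
Suppose □(□p→p) is valid. Take Rxy and set V(p)={w : Ryw}. Then at y, □p holds; since □(□p→p) at x, □p→p at y, so p at y, i.e. Ryy.

□(□p → p)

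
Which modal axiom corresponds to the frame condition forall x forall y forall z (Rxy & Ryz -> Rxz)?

□ψ → □□ψ

A defining formula is □ψ → □□ψ (the 4 axiom).
Suppose □ψ→□□ψ is valid. Take Rxy, Ryz and set V(ψ)={w : Rxw}. Then □ψ at x, so □□ψ at x, so □ψ at y, so ψ at z, i.e. Rxz.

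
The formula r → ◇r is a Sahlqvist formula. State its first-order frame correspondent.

Reflexivity

This is frame-equivalent to □r → r (substitute ¬r for r and contrapose).
Suppose □r→r is valid. At any x set V(r)={w : Rxw}. Then □r holds at x, so r holds at x, i.e. Rxx.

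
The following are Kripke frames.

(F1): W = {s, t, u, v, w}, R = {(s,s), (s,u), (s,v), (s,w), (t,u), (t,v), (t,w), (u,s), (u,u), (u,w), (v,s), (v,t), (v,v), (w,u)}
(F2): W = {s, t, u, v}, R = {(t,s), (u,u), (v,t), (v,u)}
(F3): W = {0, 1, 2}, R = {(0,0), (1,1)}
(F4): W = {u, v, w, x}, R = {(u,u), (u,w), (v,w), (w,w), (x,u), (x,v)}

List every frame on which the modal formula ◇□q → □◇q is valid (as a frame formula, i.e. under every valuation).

(F3), (F4)

This is the axiom for convergence; its first-order frame correspondent is ∀x ∀y ∀z (Rxy ∧ Rxz → ∃w (Ryw ∧ Rzw)).
(F1): fails — Rsv and Rsw but v and w have no common successor.
(F2): fails — Rts and Rts but s and s have no common successor.
(F3): ✓.
(F4): ✓.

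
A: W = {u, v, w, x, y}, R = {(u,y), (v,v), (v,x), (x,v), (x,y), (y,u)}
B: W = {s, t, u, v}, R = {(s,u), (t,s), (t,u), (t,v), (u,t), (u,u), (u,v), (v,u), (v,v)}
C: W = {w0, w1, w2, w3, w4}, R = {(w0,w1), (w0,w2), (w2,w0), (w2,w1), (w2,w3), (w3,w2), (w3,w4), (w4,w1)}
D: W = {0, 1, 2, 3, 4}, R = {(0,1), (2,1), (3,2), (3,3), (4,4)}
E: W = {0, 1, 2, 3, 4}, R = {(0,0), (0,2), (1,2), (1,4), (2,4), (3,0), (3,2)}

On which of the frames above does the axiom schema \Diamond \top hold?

B

The schema corresponds to seriality: \forall x \exists y Rxy.
A: fails — world w has no successor.
B: ✓.
C: fails — world w1 has no successor.
D: fails — world 1 has no successor.
E: fails — world 4 has no successor.
Valid on: B.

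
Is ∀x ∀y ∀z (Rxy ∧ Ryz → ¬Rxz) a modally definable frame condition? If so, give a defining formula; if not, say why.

Any modally definable frame class is closed under surjective bounded morphisms.
The 7-cycle (worlds 0,1,2,3,4,5,6 with 0→1→2→3→4→5→6→0) is intransitive. Mapping every world to a single reflexive point • is a surjective bounded morphism; the reflexive point is not intransitive (R••∧R•• but R••).
So the class is not modally definable.

No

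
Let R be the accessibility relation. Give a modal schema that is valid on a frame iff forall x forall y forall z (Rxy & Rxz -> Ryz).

◇s → □◇s

The condition is the Euclidean property. The 5 schema ◇s → □◇s defines it.
Suppose ◇s→□◇s is valid. Take Rxy, Rxz and set V(s)={y}. Then ◇s at x, so □◇s at x, so ◇s at z, so some w with Rzw has s; w=y, i.e. Rzy. By symmetry of the argument, Ryz.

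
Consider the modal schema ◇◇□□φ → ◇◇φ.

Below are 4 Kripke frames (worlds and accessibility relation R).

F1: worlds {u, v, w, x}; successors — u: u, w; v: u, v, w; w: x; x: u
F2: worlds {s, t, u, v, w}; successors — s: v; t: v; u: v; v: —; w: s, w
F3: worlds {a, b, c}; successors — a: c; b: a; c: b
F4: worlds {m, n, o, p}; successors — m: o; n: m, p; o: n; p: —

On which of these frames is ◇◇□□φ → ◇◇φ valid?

F1

The schema corresponds to a generalized confluence (Geach) condition: ∀x ∀y (xR²y → ∃w (yR²w ∧ xR²w)).
F1: ✓.
F2: fails — wR²s but no w* with sR²w* and wR²w*.
F3: fails — aR²b but no w with bR²w and aR²w.
F4: fails — mR²n but no w with nR²w and mR²w.
Valid on: F1.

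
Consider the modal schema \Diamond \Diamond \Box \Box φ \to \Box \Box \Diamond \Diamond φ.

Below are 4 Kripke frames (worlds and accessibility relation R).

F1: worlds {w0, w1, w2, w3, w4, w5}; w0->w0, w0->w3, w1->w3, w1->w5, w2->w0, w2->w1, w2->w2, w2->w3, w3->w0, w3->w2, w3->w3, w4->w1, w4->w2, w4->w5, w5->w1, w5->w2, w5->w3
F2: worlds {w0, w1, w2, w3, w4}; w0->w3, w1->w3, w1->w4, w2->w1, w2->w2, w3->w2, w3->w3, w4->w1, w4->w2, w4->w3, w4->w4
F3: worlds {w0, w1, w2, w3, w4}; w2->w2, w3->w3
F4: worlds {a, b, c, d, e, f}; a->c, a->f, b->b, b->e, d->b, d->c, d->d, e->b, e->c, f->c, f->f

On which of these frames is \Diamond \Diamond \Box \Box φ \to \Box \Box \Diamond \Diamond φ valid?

F1, F2, F3

This is the axiom for a generalized confluence (Geach) condition; its first-order frame correspondent is \forall x \forall y \forall z ((x R^2 y \wedge x R^2 z) \to \exists w (y R^2 w \wedge z R^2 w)).
F1: holds.
F2: holds.
F3: holds.
F4: fails — aR²c, aR²c but no w with cR²w and cR²w.
Valid on: F1, F2, F3.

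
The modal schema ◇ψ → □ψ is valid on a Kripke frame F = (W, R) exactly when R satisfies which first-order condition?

Suppose ◇ψ→□ψ is valid. Take Rxy, Rxz and set V(ψ)={y}. Then ◇ψ at x, so □ψ at x, so ψ at z, i.e. z=y.

partial functionality: ∀x ∀y ∀z (Rxy ∧ Rxz → y = z)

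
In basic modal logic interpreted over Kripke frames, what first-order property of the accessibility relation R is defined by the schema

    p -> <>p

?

Equivalently (dual form): □p → p.
Suppose □p→p is valid. At any x set V(p)={w : Rxw}. Then □p holds at x, so p holds at x, i.e. Rxx.

Reflexivity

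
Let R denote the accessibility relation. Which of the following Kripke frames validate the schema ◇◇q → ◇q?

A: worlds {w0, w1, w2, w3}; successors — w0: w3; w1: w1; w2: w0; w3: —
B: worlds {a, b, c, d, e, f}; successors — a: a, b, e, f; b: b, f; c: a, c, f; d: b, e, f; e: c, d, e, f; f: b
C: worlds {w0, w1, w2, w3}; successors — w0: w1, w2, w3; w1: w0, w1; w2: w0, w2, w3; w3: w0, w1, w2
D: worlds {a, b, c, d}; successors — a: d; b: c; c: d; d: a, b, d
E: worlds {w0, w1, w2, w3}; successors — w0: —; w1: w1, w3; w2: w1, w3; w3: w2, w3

The schema corresponds to transitivity: ∀x ∀y ∀z (Rxy ∧ Ryz → Rxz).
A: fails — Rw2w0 and Rw0w3 but not Rw2w3.
B: fails — Rcf and Rfb but not Rcb.
C: fails — Rw1w0 and Rw0w2 but not Rw1w2.
D: fails — Rbc and Rcd but not Rbd.
E: fails — Rw3w2 and Rw2w1 but not Rw3w1.

none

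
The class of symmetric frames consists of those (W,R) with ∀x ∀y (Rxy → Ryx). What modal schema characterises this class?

The condition is symmetry. The B schema ψ → □◇ψ defines it.
Suppose ψ→□◇ψ is valid. Take Rxy and set V(ψ)={x}. Then ψ at x, so □◇ψ at x, so ◇ψ at y, so some z with Ryz has ψ; z=x, i.e. Ryx.

ψ → □◇ψ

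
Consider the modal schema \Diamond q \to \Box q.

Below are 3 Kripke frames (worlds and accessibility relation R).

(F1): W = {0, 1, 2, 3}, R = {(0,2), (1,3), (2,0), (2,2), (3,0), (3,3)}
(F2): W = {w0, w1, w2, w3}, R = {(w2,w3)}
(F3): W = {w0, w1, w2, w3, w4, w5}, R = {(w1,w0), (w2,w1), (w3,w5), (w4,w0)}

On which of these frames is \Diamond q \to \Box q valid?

(F2), (F3)

This is the axiom for partial functionality; its first-order frame correspondent is \forall x \forall y \forall z (Rxy \wedge Rxz \to y = z).
(F1): fails — 2 sees both 0 and 2.
(F2): condition met.
(F3): condition met.
Valid on: (F2), (F3).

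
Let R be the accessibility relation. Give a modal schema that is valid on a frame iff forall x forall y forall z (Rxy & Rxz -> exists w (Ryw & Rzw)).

A defining formula is ◇□q → □◇q (the .2 axiom).
Suppose ◇□q→□◇q is valid. Take Rxy, Rxz and set V(q)={w : Ryw}. Then □q at y so ◇□q at x, so □◇q at x, so ◇q at z, giving w with Rzw and Ryw.

◇□q → □◇q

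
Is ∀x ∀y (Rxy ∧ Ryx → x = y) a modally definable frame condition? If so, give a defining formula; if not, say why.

Any modally definable frame class is closed under surjective bounded morphisms.
The 4-cycle (worlds 0,1,2,3 with 0→1→2→3→0) is antisymmetric. Sending even-indexed worlds to a and odd-indexed worlds to b is a surjective bounded morphism onto the two-world frame with a↔b, which is not antisymmetric.
So the class is not modally definable.

Not modally definable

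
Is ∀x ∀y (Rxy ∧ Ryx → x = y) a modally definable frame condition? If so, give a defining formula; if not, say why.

No — not modally definable

Modal frame validity is preserved under surjective bounded morphisms.
The 6-cycle (worlds a,b,c,d,e,f with a→b→c→d→e→f→a) is antisymmetric. Sending even-indexed worlds to • and odd-indexed worlds to ∘ is a surjective bounded morphism onto the two-world frame with •↔∘, which is not antisymmetric.
So the class is not modally definable.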